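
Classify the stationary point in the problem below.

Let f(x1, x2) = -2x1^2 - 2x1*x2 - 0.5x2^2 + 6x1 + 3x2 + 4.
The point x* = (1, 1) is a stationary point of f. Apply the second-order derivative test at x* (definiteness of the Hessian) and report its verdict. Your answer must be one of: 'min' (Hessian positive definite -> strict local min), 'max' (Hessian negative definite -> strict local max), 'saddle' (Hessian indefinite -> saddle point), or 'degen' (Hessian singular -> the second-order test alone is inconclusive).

Compute the Hessian H = grad^2 f:
  H = [[-4, -2], [-2, -1]]
Verify stationarity: grad f(x*) = H x* + g = (0, 0).
Eigenvalues of H: -5, 0.
H has a zero eigenvalue (singular; negative semidefinite but not definite), so H is neither positive definite, negative definite, nor indefinite. The second-order test alone is inconclusive -> degen.
(Indeed, f is constant along the null direction of H through x*, so x* is not a strict local extremum.)

degen


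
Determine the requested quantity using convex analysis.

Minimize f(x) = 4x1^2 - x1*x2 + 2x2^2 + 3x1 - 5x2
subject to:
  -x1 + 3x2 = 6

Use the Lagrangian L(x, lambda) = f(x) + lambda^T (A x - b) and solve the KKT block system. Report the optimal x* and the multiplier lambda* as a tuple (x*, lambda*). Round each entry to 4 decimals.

Form the Lagrangian:
  L(x, lambda) = (1/2) x^T Q x + c^T x + lambda^T (A x - b)
Stationarity (grad_x L = 0): Q x + c + A^T lambda = 0.
Primal feasibility: A x = b.

This gives the KKT block system:
  [ Q   A^T ] [ x     ]   [-c ]
  [ A    0  ] [ lambda ] = [ b ]

Solving the linear system:
  x*      = (-0.2571, 1.9143)
  lambda* = (-0.9714)
  f(x*)   = -2.2571

x* = (-0.2571, 1.9143), lambda* = (-0.9714)


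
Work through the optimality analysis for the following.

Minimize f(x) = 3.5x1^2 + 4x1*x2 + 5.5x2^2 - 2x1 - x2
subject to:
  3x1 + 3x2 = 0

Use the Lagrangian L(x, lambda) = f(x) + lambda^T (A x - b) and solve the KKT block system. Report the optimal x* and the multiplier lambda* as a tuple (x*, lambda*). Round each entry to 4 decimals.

Form the Lagrangian:
  L(x, lambda) = (1/2) x^T Q x + c^T x + lambda^T (A x - b)
Stationarity (grad_x L = 0): Q x + c + A^T lambda = 0.
Primal feasibility: A x = b.

This gives the KKT block system:
  [ Q   A^T ] [ x     ]   [-c ]
  [ A    0  ] [ lambda ] = [ b ]

Solving the linear system:
  x*      = (0.1, -0.1)
  lambda* = (0.5667)
  f(x*)   = -0.05

x* = (0.1, -0.1), lambda* = (0.5667)


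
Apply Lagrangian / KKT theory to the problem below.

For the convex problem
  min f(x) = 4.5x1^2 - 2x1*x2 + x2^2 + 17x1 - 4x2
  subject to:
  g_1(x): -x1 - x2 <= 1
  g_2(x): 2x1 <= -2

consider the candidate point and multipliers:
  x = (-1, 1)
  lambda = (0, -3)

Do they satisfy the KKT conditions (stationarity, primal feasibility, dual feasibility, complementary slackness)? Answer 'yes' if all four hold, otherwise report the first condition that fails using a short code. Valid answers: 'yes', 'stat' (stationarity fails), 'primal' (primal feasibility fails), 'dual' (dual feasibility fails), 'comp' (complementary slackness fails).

Gradient of f: grad f(x) = Q x + c = (6, 0)
Constraint values g_i(x) = a_i^T x - b_i:
  g_1((-1, 1)) = -1
  g_2((-1, 1)) = 0
Stationarity residual: grad f(x) + sum_i lambda_i a_i = (0, 0)
  -> stationarity OK
Primal feasibility (all g_i <= 0): OK
Dual feasibility (all lambda_i >= 0): FAILS
Complementary slackness (lambda_i * g_i(x) = 0 for all i): OK

Verdict: the first failing condition is dual_feasibility -> dual.

dual


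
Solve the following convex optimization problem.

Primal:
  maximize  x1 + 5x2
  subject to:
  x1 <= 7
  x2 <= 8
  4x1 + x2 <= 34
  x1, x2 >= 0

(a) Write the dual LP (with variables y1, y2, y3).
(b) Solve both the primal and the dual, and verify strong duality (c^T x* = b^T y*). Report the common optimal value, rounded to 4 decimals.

The standard primal-dual pair for 'max c^T x s.t. A x <= b, x >= 0' is:
  Dual:  min b^T y  s.t.  A^T y >= c,  y >= 0.

So the dual LP is:
  minimize  7y1 + 8y2 + 34y3
  subject to:
    y1 + 4y3 >= 1
    y2 + y3 >= 5
    y1, y2, y3 >= 0

Solving the primal: x* = (6.5, 8).
  primal value c^T x* = 46.5.
Solving the dual: y* = (0, 4.75, 0.25).
  dual value b^T y* = 46.5.
Strong duality: c^T x* = b^T y*. Confirmed.

46.5


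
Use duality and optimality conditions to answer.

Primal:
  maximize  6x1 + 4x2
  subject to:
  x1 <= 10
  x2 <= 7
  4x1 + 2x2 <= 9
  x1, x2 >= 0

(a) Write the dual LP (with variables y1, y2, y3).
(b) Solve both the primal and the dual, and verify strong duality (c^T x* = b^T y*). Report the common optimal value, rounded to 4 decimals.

The standard primal-dual pair for 'max c^T x s.t. A x <= b, x >= 0' is:
  Dual:  min b^T y  s.t.  A^T y >= c,  y >= 0.

So the dual LP is:
  minimize  10y1 + 7y2 + 9y3
  subject to:
    y1 + 4y3 >= 6
    y2 + 2y3 >= 4
    y1, y2, y3 >= 0

Solving the primal: x* = (0, 4.5).
  primal value c^T x* = 18.
Solving the dual: y* = (0, 0, 2).
  dual value b^T y* = 18.
Strong duality: c^T x* = b^T y*. Confirmed.

18


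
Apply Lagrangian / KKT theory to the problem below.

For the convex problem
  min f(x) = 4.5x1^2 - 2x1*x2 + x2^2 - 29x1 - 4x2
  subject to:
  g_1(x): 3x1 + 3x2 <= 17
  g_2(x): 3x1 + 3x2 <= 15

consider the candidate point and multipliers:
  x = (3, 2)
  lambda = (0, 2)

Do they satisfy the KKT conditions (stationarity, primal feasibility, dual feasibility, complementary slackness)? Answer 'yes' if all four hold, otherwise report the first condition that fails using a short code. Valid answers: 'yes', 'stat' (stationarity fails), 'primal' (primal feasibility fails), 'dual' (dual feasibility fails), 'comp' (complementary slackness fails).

Gradient of f: grad f(x) = Q x + c = (-6, -6)
Constraint values g_i(x) = a_i^T x - b_i:
  g_1((3, 2)) = -2
  g_2((3, 2)) = 0
Stationarity residual: grad f(x) + sum_i lambda_i a_i = (0, 0)
  -> stationarity OK
Primal feasibility (all g_i <= 0): OK
Dual feasibility (all lambda_i >= 0): OK
Complementary slackness (lambda_i * g_i(x) = 0 for all i): OK

Verdict: yes, KKT holds.

yes


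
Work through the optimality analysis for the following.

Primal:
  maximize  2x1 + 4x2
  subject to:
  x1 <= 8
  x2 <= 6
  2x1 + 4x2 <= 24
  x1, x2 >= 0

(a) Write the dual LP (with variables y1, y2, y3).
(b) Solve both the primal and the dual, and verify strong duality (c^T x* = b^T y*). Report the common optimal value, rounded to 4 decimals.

The standard primal-dual pair for 'max c^T x s.t. A x <= b, x >= 0' is:
  Dual:  min b^T y  s.t.  A^T y >= c,  y >= 0.

So the dual LP is:
  minimize  8y1 + 6y2 + 24y3
  subject to:
    y1 + 2y3 >= 2
    y2 + 4y3 >= 4
    y1, y2, y3 >= 0

Solving the primal: x* = (0, 6).
  primal value c^T x* = 24.
Solving the dual: y* = (0, 0, 1).
  dual value b^T y* = 24.
Strong duality: c^T x* = b^T y*. Confirmed.

24


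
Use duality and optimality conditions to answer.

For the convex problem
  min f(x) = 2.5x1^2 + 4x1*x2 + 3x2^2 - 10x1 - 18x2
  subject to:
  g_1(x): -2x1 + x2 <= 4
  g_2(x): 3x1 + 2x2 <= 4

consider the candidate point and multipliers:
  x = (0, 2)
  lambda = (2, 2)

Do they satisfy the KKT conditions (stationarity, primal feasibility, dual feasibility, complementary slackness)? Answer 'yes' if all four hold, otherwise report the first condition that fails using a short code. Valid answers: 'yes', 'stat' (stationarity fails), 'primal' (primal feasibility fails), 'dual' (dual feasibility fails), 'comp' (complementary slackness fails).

Gradient of f: grad f(x) = Q x + c = (-2, -6)
Constraint values g_i(x) = a_i^T x - b_i:
  g_1((0, 2)) = -2
  g_2((0, 2)) = 0
Stationarity residual: grad f(x) + sum_i lambda_i a_i = (0, 0)
  -> stationarity OK
Primal feasibility (all g_i <= 0): OK
Dual feasibility (all lambda_i >= 0): OK
Complementary slackness (lambda_i * g_i(x) = 0 for all i): FAILS

Verdict: the first failing condition is complementary_slackness -> comp.

comp


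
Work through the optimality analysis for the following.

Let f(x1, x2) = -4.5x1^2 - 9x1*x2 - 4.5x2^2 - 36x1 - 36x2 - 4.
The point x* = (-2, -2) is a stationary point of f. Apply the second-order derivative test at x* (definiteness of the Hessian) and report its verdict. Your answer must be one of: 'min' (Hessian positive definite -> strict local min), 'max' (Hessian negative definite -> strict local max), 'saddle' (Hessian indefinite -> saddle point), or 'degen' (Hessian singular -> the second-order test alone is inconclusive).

Compute the Hessian H = grad^2 f:
  H = [[-9, -9], [-9, -9]]
Verify stationarity: grad f(x*) = H x* + g = (0, 0).
Eigenvalues of H: -18, 0.
H has a zero eigenvalue (singular; negative semidefinite but not definite), so H is neither positive definite, negative definite, nor indefinite. The second-order test alone is inconclusive -> degen.
(Indeed, f is constant along the null direction of H through x*, so x* is not a strict local extremum.)

degen


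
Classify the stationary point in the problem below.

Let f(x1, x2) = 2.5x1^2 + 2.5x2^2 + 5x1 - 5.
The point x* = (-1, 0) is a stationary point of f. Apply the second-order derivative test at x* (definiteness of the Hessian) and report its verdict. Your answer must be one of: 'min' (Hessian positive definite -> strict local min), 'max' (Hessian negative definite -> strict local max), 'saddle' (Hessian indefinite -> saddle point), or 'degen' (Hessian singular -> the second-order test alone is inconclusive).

Compute the Hessian H = grad^2 f:
  H = [[5, 0], [0, 5]]
Verify stationarity: grad f(x*) = H x* + g = (0, 0).
Eigenvalues of H: 5, 5.
Both eigenvalues > 0, so H is positive definite -> x* is a strict local min.

min


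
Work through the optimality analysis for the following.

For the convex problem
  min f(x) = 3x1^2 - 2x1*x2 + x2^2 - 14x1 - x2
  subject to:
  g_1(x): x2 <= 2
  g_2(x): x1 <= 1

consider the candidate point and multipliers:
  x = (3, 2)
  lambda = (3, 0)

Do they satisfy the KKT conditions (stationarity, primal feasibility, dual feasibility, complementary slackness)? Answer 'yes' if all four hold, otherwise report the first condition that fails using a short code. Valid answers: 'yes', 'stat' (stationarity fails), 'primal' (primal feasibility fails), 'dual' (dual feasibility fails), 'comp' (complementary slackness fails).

Gradient of f: grad f(x) = Q x + c = (0, -3)
Constraint values g_i(x) = a_i^T x - b_i:
  g_1((3, 2)) = 0
  g_2((3, 2)) = 2
Stationarity residual: grad f(x) + sum_i lambda_i a_i = (0, 0)
  -> stationarity OK
Primal feasibility (all g_i <= 0): FAILS
Dual feasibility (all lambda_i >= 0): OK
Complementary slackness (lambda_i * g_i(x) = 0 for all i): OK

Verdict: the first failing condition is primal_feasibility -> primal.

primal


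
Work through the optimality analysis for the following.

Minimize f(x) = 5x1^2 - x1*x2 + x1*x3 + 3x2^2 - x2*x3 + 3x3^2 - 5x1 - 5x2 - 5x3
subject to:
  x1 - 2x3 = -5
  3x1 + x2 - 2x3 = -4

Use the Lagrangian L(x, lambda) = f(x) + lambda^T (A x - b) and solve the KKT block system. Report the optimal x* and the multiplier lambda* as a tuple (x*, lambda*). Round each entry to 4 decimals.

Form the Lagrangian:
  L(x, lambda) = (1/2) x^T Q x + c^T x + lambda^T (A x - b)
Stationarity (grad_x L = 0): Q x + c + A^T lambda = 0.
Primal feasibility: A x = b.

This gives the KKT block system:
  [ Q   A^T ] [ x     ]   [-c ]
  [ A    0  ] [ lambda ] = [ b ]

Solving the linear system:
  x*      = (-0.0941, 1.1882, 2.4529)
  lambda* = (3.9882, 0.2294)
  f(x*)   = 1.5618

x* = (-0.0941, 1.1882, 2.4529), lambda* = (3.9882, 0.2294)


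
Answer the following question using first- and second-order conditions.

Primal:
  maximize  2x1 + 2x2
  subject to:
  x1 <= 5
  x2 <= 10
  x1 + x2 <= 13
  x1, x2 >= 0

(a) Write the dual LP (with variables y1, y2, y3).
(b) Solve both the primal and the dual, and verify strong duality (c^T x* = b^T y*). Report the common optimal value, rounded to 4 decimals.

The standard primal-dual pair for 'max c^T x s.t. A x <= b, x >= 0' is:
  Dual:  min b^T y  s.t.  A^T y >= c,  y >= 0.

So the dual LP is:
  minimize  5y1 + 10y2 + 13y3
  subject to:
    y1 + y3 >= 2
    y2 + y3 >= 2
    y1, y2, y3 >= 0

Solving the primal: x* = (3, 10).
  primal value c^T x* = 26.
Solving the dual: y* = (0, 0, 2).
  dual value b^T y* = 26.
Strong duality: c^T x* = b^T y*. Confirmed.

26


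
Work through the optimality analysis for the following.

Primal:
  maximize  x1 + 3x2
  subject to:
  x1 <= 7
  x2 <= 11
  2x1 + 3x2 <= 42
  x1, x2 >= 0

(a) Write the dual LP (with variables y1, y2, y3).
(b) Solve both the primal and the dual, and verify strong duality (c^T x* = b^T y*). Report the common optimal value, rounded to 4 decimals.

The standard primal-dual pair for 'max c^T x s.t. A x <= b, x >= 0' is:
  Dual:  min b^T y  s.t.  A^T y >= c,  y >= 0.

So the dual LP is:
  minimize  7y1 + 11y2 + 42y3
  subject to:
    y1 + 2y3 >= 1
    y2 + 3y3 >= 3
    y1, y2, y3 >= 0

Solving the primal: x* = (4.5, 11).
  primal value c^T x* = 37.5.
Solving the dual: y* = (0, 1.5, 0.5).
  dual value b^T y* = 37.5.
Strong duality: c^T x* = b^T y*. Confirmed.

37.5


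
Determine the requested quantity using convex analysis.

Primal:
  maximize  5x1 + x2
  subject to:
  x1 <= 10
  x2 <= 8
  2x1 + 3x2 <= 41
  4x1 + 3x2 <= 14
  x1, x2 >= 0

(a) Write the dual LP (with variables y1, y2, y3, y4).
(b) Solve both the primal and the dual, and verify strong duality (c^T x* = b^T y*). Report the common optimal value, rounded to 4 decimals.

The standard primal-dual pair for 'max c^T x s.t. A x <= b, x >= 0' is:
  Dual:  min b^T y  s.t.  A^T y >= c,  y >= 0.

So the dual LP is:
  minimize  10y1 + 8y2 + 41y3 + 14y4
  subject to:
    y1 + 2y3 + 4y4 >= 5
    y2 + 3y3 + 3y4 >= 1
    y1, y2, y3, y4 >= 0

Solving the primal: x* = (3.5, 0).
  primal value c^T x* = 17.5.
Solving the dual: y* = (0, 0, 0, 1.25).
  dual value b^T y* = 17.5.
Strong duality: c^T x* = b^T y*. Confirmed.

17.5


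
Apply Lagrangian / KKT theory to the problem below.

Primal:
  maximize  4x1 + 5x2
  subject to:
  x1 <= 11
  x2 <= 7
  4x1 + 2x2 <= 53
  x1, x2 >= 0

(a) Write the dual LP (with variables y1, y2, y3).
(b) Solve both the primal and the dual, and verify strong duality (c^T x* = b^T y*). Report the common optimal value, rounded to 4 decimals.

The standard primal-dual pair for 'max c^T x s.t. A x <= b, x >= 0' is:
  Dual:  min b^T y  s.t.  A^T y >= c,  y >= 0.

So the dual LP is:
  minimize  11y1 + 7y2 + 53y3
  subject to:
    y1 + 4y3 >= 4
    y2 + 2y3 >= 5
    y1, y2, y3 >= 0

Solving the primal: x* = (9.75, 7).
  primal value c^T x* = 74.
Solving the dual: y* = (0, 3, 1).
  dual value b^T y* = 74.
Strong duality: c^T x* = b^T y*. Confirmed.

74


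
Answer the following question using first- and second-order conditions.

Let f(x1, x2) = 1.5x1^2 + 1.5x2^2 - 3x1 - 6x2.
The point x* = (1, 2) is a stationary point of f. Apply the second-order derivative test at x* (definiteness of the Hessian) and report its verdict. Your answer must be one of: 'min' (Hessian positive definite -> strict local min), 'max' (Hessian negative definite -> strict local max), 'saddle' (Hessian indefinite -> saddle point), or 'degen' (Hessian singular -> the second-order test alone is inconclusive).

Compute the Hessian H = grad^2 f:
  H = [[3, 0], [0, 3]]
Verify stationarity: grad f(x*) = H x* + g = (0, 0).
Eigenvalues of H: 3, 3.
Both eigenvalues > 0, so H is positive definite -> x* is a strict local min.

min


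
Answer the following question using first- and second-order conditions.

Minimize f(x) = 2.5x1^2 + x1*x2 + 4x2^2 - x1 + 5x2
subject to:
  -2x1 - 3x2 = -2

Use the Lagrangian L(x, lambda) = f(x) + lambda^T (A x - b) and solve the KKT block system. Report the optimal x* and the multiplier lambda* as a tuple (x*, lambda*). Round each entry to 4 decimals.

Form the Lagrangian:
  L(x, lambda) = (1/2) x^T Q x + c^T x + lambda^T (A x - b)
Stationarity (grad_x L = 0): Q x + c + A^T lambda = 0.
Primal feasibility: A x = b.

This gives the KKT block system:
  [ Q   A^T ] [ x     ]   [-c ]
  [ A    0  ] [ lambda ] = [ b ]

Solving the linear system:
  x*      = (1, 0)
  lambda* = (2)
  f(x*)   = 1.5

x* = (1, 0), lambda* = (2)


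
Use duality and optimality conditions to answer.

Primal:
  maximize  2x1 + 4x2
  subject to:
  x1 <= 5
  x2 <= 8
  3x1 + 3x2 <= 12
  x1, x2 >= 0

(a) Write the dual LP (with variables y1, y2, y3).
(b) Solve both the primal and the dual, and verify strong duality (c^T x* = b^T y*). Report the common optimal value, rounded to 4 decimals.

The standard primal-dual pair for 'max c^T x s.t. A x <= b, x >= 0' is:
  Dual:  min b^T y  s.t.  A^T y >= c,  y >= 0.

So the dual LP is:
  minimize  5y1 + 8y2 + 12y3
  subject to:
    y1 + 3y3 >= 2
    y2 + 3y3 >= 4
    y1, y2, y3 >= 0

Solving the primal: x* = (0, 4).
  primal value c^T x* = 16.
Solving the dual: y* = (0, 0, 1.3333).
  dual value b^T y* = 16.
Strong duality: c^T x* = b^T y*. Confirmed.

16


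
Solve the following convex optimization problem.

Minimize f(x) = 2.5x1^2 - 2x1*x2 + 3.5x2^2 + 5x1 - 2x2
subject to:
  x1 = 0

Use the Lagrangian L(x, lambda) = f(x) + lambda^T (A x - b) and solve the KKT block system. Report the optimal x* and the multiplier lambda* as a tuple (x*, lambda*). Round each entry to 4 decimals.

Form the Lagrangian:
  L(x, lambda) = (1/2) x^T Q x + c^T x + lambda^T (A x - b)
Stationarity (grad_x L = 0): Q x + c + A^T lambda = 0.
Primal feasibility: A x = b.

This gives the KKT block system:
  [ Q   A^T ] [ x     ]   [-c ]
  [ A    0  ] [ lambda ] = [ b ]

Solving the linear system:
  x*      = (0, 0.2857)
  lambda* = (-4.4286)
  f(x*)   = -0.2857

x* = (0, 0.2857), lambda* = (-4.4286)


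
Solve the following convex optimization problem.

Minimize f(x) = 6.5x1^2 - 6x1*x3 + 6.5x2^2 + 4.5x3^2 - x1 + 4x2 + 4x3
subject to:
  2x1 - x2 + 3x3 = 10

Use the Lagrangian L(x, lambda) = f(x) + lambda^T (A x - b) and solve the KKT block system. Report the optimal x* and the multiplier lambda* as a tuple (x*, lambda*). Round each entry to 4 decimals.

Form the Lagrangian:
  L(x, lambda) = (1/2) x^T Q x + c^T x + lambda^T (A x - b)
Stationarity (grad_x L = 0): Q x + c + A^T lambda = 0.
Primal feasibility: A x = b.

This gives the KKT block system:
  [ Q   A^T ] [ x     ]   [-c ]
  [ A    0  ] [ lambda ] = [ b ]

Solving the linear system:
  x*      = (1.6467, -0.6248, 2.0273)
  lambda* = (-4.1218)
  f(x*)   = 22.5905

x* = (1.6467, -0.6248, 2.0273), lambda* = (-4.1218)


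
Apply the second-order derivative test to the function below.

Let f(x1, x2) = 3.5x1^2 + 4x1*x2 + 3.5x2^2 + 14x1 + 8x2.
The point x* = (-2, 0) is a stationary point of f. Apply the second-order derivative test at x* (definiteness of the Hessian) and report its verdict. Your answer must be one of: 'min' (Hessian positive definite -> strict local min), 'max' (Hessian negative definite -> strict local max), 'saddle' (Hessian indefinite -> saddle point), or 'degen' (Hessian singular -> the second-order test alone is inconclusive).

Compute the Hessian H = grad^2 f:
  H = [[7, 4], [4, 7]]
Verify stationarity: grad f(x*) = H x* + g = (0, 0).
Eigenvalues of H: 3, 11.
Both eigenvalues > 0, so H is positive definite -> x* is a strict local min.

min


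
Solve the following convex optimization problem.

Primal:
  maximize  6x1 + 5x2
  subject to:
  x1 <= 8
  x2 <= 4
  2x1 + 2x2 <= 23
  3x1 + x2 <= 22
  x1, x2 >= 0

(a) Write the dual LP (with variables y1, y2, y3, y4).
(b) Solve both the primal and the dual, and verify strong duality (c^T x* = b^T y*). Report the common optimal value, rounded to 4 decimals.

The standard primal-dual pair for 'max c^T x s.t. A x <= b, x >= 0' is:
  Dual:  min b^T y  s.t.  A^T y >= c,  y >= 0.

So the dual LP is:
  minimize  8y1 + 4y2 + 23y3 + 22y4
  subject to:
    y1 + 2y3 + 3y4 >= 6
    y2 + 2y3 + y4 >= 5
    y1, y2, y3, y4 >= 0

Solving the primal: x* = (6, 4).
  primal value c^T x* = 56.
Solving the dual: y* = (0, 3, 0, 2).
  dual value b^T y* = 56.
Strong duality: c^T x* = b^T y*. Confirmed.

56


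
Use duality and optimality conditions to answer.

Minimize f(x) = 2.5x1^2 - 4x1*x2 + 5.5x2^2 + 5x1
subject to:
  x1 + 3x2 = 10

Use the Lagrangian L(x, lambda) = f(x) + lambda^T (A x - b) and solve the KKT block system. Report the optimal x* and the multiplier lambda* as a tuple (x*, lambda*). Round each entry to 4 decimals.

Form the Lagrangian:
  L(x, lambda) = (1/2) x^T Q x + c^T x + lambda^T (A x - b)
Stationarity (grad_x L = 0): Q x + c + A^T lambda = 0.
Primal feasibility: A x = b.

This gives the KKT block system:
  [ Q   A^T ] [ x     ]   [-c ]
  [ A    0  ] [ lambda ] = [ b ]

Solving the linear system:
  x*      = (2.3125, 2.5625)
  lambda* = (-6.3125)
  f(x*)   = 37.3437

x* = (2.3125, 2.5625), lambda* = (-6.3125)


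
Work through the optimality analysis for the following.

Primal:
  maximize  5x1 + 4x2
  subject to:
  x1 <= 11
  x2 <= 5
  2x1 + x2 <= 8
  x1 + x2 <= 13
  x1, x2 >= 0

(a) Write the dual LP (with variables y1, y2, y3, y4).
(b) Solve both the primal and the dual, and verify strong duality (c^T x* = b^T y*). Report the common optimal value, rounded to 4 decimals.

The standard primal-dual pair for 'max c^T x s.t. A x <= b, x >= 0' is:
  Dual:  min b^T y  s.t.  A^T y >= c,  y >= 0.

So the dual LP is:
  minimize  11y1 + 5y2 + 8y3 + 13y4
  subject to:
    y1 + 2y3 + y4 >= 5
    y2 + y3 + y4 >= 4
    y1, y2, y3, y4 >= 0

Solving the primal: x* = (1.5, 5).
  primal value c^T x* = 27.5.
Solving the dual: y* = (0, 1.5, 2.5, 0).
  dual value b^T y* = 27.5.
Strong duality: c^T x* = b^T y*. Confirmed.

27.5


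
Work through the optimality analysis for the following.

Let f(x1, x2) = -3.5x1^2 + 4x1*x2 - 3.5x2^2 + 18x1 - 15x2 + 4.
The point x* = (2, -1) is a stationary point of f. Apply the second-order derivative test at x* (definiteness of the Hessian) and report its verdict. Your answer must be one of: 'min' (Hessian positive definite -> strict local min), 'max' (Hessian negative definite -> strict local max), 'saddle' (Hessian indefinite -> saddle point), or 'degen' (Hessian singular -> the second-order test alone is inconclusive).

Compute the Hessian H = grad^2 f:
  H = [[-7, 4], [4, -7]]
Verify stationarity: grad f(x*) = H x* + g = (0, 0).
Eigenvalues of H: -11, -3.
Both eigenvalues < 0, so H is negative definite -> x* is a strict local max.

max


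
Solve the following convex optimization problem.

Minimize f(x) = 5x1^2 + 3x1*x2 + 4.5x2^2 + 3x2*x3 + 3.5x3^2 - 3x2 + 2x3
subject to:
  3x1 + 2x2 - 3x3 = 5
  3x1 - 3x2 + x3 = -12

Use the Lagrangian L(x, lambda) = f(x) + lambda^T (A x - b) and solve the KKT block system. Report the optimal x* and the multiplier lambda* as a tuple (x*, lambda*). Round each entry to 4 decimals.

Form the Lagrangian:
  L(x, lambda) = (1/2) x^T Q x + c^T x + lambda^T (A x - b)
Stationarity (grad_x L = 0): Q x + c + A^T lambda = 0.
Primal feasibility: A x = b.

This gives the KKT block system:
  [ Q   A^T ] [ x     ]   [-c ]
  [ A    0  ] [ lambda ] = [ b ]

Solving the linear system:
  x*      = (-1.3389, 2.1333, -1.5834)
  lambda* = (-0.0886, 2.4184)
  f(x*)   = 9.9485

x* = (-1.3389, 2.1333, -1.5834), lambda* = (-0.0886, 2.4184)


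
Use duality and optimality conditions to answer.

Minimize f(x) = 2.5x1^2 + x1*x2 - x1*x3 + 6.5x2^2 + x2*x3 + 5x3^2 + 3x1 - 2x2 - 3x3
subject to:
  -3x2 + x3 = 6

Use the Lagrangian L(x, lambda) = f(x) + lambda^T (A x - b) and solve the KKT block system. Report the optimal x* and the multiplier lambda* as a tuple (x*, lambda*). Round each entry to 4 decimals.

Form the Lagrangian:
  L(x, lambda) = (1/2) x^T Q x + c^T x + lambda^T (A x - b)
Stationarity (grad_x L = 0): Q x + c + A^T lambda = 0.
Primal feasibility: A x = b.

This gives the KKT block system:
  [ Q   A^T ] [ x     ]   [-c ]
  [ A    0  ] [ lambda ] = [ b ]

Solving the linear system:
  x*      = (-0.0425, -1.6063, 1.1811)
  lambda* = (-7.2477)
  f(x*)   = 21.5139

x* = (-0.0425, -1.6063, 1.1811), lambda* = (-7.2477)


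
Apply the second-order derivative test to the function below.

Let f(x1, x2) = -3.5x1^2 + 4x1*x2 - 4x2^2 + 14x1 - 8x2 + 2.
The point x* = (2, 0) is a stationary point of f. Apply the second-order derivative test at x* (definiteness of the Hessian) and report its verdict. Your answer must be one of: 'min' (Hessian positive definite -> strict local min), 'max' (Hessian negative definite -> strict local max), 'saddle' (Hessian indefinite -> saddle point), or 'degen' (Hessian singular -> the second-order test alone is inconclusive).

Compute the Hessian H = grad^2 f:
  H = [[-7, 4], [4, -8]]
Verify stationarity: grad f(x*) = H x* + g = (0, 0).
Eigenvalues of H: -11.5311, -3.4689.
Both eigenvalues < 0, so H is negative definite -> x* is a strict local max.

max


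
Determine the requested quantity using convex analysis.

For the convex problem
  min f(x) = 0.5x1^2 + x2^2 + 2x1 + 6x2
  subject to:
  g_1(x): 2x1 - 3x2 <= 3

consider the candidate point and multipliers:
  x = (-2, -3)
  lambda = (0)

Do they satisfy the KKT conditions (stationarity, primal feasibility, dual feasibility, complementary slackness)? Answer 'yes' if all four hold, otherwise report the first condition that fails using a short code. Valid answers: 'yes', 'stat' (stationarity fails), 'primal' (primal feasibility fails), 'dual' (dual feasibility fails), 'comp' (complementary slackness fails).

Gradient of f: grad f(x) = Q x + c = (0, 0)
Constraint values g_i(x) = a_i^T x - b_i:
  g_1((-2, -3)) = 2
Stationarity residual: grad f(x) + sum_i lambda_i a_i = (0, 0)
  -> stationarity OK
Primal feasibility (all g_i <= 0): FAILS
Dual feasibility (all lambda_i >= 0): OK
Complementary slackness (lambda_i * g_i(x) = 0 for all i): OK

Verdict: the first failing condition is primal_feasibility -> primal.

primal


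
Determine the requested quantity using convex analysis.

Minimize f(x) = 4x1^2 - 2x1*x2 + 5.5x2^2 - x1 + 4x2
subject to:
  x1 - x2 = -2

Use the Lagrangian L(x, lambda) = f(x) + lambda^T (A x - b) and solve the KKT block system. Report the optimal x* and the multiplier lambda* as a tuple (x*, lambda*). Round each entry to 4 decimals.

Form the Lagrangian:
  L(x, lambda) = (1/2) x^T Q x + c^T x + lambda^T (A x - b)
Stationarity (grad_x L = 0): Q x + c + A^T lambda = 0.
Primal feasibility: A x = b.

This gives the KKT block system:
  [ Q   A^T ] [ x     ]   [-c ]
  [ A    0  ] [ lambda ] = [ b ]

Solving the linear system:
  x*      = (-1.4, 0.6)
  lambda* = (13.4)
  f(x*)   = 15.3

x* = (-1.4, 0.6), lambda* = (13.4)


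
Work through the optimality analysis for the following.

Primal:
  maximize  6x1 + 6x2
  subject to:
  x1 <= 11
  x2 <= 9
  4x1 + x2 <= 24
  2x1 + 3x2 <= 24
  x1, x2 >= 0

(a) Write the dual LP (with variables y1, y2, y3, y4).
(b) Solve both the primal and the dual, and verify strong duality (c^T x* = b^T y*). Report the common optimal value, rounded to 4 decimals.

The standard primal-dual pair for 'max c^T x s.t. A x <= b, x >= 0' is:
  Dual:  min b^T y  s.t.  A^T y >= c,  y >= 0.

So the dual LP is:
  minimize  11y1 + 9y2 + 24y3 + 24y4
  subject to:
    y1 + 4y3 + 2y4 >= 6
    y2 + y3 + 3y4 >= 6
    y1, y2, y3, y4 >= 0

Solving the primal: x* = (4.8, 4.8).
  primal value c^T x* = 57.6.
Solving the dual: y* = (0, 0, 0.6, 1.8).
  dual value b^T y* = 57.6.
Strong duality: c^T x* = b^T y*. Confirmed.

57.6


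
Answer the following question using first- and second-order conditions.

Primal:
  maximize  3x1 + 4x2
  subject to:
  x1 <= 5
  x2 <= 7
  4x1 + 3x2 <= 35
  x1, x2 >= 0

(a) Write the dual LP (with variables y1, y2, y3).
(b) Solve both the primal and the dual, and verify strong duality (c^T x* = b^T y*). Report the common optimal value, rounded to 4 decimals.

The standard primal-dual pair for 'max c^T x s.t. A x <= b, x >= 0' is:
  Dual:  min b^T y  s.t.  A^T y >= c,  y >= 0.

So the dual LP is:
  minimize  5y1 + 7y2 + 35y3
  subject to:
    y1 + 4y3 >= 3
    y2 + 3y3 >= 4
    y1, y2, y3 >= 0

Solving the primal: x* = (3.5, 7).
  primal value c^T x* = 38.5.
Solving the dual: y* = (0, 1.75, 0.75).
  dual value b^T y* = 38.5.
Strong duality: c^T x* = b^T y*. Confirmed.

38.5


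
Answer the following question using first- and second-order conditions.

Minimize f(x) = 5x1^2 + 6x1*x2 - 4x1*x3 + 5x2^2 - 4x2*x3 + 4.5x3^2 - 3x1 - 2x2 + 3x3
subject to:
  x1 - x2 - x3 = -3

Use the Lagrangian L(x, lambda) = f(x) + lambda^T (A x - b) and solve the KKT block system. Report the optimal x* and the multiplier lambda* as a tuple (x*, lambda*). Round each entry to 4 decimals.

Form the Lagrangian:
  L(x, lambda) = (1/2) x^T Q x + c^T x + lambda^T (A x - b)
Stationarity (grad_x L = 0): Q x + c + A^T lambda = 0.
Primal feasibility: A x = b.

This gives the KKT block system:
  [ Q   A^T ] [ x     ]   [-c ]
  [ A    0  ] [ lambda ] = [ b ]

Solving the linear system:
  x*      = (-0.9479, 1.5243, 0.5278)
  lambda* = (5.4444)
  f(x*)   = 8.8559

x* = (-0.9479, 1.5243, 0.5278), lambda* = (5.4444)


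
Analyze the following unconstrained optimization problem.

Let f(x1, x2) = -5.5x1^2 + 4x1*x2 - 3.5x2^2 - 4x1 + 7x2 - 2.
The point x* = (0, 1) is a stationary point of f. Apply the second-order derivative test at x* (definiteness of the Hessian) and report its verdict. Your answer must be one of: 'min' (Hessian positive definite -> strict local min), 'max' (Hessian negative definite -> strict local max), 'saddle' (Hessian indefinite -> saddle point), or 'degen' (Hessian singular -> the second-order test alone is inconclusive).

Compute the Hessian H = grad^2 f:
  H = [[-11, 4], [4, -7]]
Verify stationarity: grad f(x*) = H x* + g = (0, 0).
Eigenvalues of H: -13.4721, -4.5279.
Both eigenvalues < 0, so H is negative definite -> x* is a strict local max.

max


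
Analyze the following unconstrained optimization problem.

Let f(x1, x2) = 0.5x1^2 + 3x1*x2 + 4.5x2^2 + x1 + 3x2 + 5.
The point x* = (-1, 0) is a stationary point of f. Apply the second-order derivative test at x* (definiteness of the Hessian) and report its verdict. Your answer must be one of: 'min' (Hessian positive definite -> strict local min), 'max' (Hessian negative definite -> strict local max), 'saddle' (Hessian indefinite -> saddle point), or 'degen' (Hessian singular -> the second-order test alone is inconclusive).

Compute the Hessian H = grad^2 f:
  H = [[1, 3], [3, 9]]
Verify stationarity: grad f(x*) = H x* + g = (0, 0).
Eigenvalues of H: 0, 10.
H has a zero eigenvalue (singular; positive semidefinite but not definite), so H is neither positive definite, negative definite, nor indefinite. The second-order test alone is inconclusive -> degen.
(Indeed, f is constant along the null direction of H through x*, so x* is not a strict local extremum.)

degen


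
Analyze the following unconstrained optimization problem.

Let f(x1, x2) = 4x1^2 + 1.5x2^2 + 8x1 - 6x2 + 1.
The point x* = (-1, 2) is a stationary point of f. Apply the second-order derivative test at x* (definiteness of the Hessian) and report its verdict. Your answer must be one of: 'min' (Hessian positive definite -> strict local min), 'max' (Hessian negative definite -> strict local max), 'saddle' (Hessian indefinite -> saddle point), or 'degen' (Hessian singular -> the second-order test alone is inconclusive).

Compute the Hessian H = grad^2 f:
  H = [[8, 0], [0, 3]]
Verify stationarity: grad f(x*) = H x* + g = (0, 0).
Eigenvalues of H: 3, 8.
Both eigenvalues > 0, so H is positive definite -> x* is a strict local min.

min


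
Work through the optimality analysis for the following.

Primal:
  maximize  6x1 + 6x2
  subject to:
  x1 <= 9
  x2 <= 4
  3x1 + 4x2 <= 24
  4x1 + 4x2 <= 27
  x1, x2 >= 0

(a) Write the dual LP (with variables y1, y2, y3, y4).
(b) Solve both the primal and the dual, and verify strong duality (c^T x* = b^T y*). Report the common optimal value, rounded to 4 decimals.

The standard primal-dual pair for 'max c^T x s.t. A x <= b, x >= 0' is:
  Dual:  min b^T y  s.t.  A^T y >= c,  y >= 0.

So the dual LP is:
  minimize  9y1 + 4y2 + 24y3 + 27y4
  subject to:
    y1 + 3y3 + 4y4 >= 6
    y2 + 4y3 + 4y4 >= 6
    y1, y2, y3, y4 >= 0

Solving the primal: x* = (6.75, 0).
  primal value c^T x* = 40.5.
Solving the dual: y* = (0, 0, 0, 1.5).
  dual value b^T y* = 40.5.
Strong duality: c^T x* = b^T y*. Confirmed.

40.5


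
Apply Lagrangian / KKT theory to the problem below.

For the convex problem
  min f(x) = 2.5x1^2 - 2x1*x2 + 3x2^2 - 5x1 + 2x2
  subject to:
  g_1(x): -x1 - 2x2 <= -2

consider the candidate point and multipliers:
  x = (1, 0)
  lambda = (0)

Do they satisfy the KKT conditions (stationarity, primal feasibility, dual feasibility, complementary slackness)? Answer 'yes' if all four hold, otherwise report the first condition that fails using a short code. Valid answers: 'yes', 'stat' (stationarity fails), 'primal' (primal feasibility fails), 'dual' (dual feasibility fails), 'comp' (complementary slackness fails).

Gradient of f: grad f(x) = Q x + c = (0, 0)
Constraint values g_i(x) = a_i^T x - b_i:
  g_1((1, 0)) = 1
Stationarity residual: grad f(x) + sum_i lambda_i a_i = (0, 0)
  -> stationarity OK
Primal feasibility (all g_i <= 0): FAILS
Dual feasibility (all lambda_i >= 0): OK
Complementary slackness (lambda_i * g_i(x) = 0 for all i): OK

Verdict: the first failing condition is primal_feasibility -> primal.

primal


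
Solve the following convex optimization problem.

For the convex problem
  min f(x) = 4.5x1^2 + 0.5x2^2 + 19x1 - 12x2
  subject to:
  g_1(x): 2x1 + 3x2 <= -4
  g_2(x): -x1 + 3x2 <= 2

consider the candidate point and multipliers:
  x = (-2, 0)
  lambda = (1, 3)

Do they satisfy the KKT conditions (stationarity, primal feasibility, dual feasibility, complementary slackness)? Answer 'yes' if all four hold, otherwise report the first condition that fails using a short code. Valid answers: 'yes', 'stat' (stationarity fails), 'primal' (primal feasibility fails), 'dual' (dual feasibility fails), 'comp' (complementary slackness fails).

Gradient of f: grad f(x) = Q x + c = (1, -12)
Constraint values g_i(x) = a_i^T x - b_i:
  g_1((-2, 0)) = 0
  g_2((-2, 0)) = 0
Stationarity residual: grad f(x) + sum_i lambda_i a_i = (0, 0)
  -> stationarity OK
Primal feasibility (all g_i <= 0): OK
Dual feasibility (all lambda_i >= 0): OK
Complementary slackness (lambda_i * g_i(x) = 0 for all i): OK

Verdict: yes, KKT holds.

yes


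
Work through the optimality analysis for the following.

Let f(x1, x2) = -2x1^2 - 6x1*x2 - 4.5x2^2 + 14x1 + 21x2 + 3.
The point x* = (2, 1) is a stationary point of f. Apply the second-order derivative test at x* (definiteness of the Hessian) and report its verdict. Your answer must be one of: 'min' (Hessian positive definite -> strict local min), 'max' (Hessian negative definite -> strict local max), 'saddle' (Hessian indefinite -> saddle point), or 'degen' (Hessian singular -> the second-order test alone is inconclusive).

Compute the Hessian H = grad^2 f:
  H = [[-4, -6], [-6, -9]]
Verify stationarity: grad f(x*) = H x* + g = (0, 0).
Eigenvalues of H: -13, 0.
H has a zero eigenvalue (singular; negative semidefinite but not definite), so H is neither positive definite, negative definite, nor indefinite. The second-order test alone is inconclusive -> degen.
(Indeed, f is constant along the null direction of H through x*, so x* is not a strict local extremum.)

degen


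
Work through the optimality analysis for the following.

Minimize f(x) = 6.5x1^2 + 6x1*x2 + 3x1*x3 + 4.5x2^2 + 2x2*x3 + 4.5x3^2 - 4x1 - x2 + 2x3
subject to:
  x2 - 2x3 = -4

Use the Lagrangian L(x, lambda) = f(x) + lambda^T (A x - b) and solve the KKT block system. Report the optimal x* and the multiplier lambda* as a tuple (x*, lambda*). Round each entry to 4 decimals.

Form the Lagrangian:
  L(x, lambda) = (1/2) x^T Q x + c^T x + lambda^T (A x - b)
Stationarity (grad_x L = 0): Q x + c + A^T lambda = 0.
Primal feasibility: A x = b.

This gives the KKT block system:
  [ Q   A^T ] [ x     ]   [-c ]
  [ A    0  ] [ lambda ] = [ b ]

Solving the linear system:
  x*      = (0.6121, -1.3276, 1.3362)
  lambda* = (6.6034)
  f(x*)   = 13.9828

x* = (0.6121, -1.3276, 1.3362), lambda* = (6.6034)


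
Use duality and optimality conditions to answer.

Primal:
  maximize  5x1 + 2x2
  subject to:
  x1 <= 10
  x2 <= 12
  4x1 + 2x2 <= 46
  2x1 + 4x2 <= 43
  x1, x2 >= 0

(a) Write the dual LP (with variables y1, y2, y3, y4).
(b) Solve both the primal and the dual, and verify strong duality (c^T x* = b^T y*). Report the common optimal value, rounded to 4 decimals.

The standard primal-dual pair for 'max c^T x s.t. A x <= b, x >= 0' is:
  Dual:  min b^T y  s.t.  A^T y >= c,  y >= 0.

So the dual LP is:
  minimize  10y1 + 12y2 + 46y3 + 43y4
  subject to:
    y1 + 4y3 + 2y4 >= 5
    y2 + 2y3 + 4y4 >= 2
    y1, y2, y3, y4 >= 0

Solving the primal: x* = (10, 3).
  primal value c^T x* = 56.
Solving the dual: y* = (1, 0, 1, 0).
  dual value b^T y* = 56.
Strong duality: c^T x* = b^T y*. Confirmed.

56


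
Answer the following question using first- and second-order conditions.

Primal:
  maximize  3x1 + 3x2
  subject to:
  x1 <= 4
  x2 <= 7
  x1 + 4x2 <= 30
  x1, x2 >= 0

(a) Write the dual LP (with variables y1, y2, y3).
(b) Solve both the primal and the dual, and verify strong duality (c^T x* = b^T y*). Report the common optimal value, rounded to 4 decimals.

The standard primal-dual pair for 'max c^T x s.t. A x <= b, x >= 0' is:
  Dual:  min b^T y  s.t.  A^T y >= c,  y >= 0.

So the dual LP is:
  minimize  4y1 + 7y2 + 30y3
  subject to:
    y1 + y3 >= 3
    y2 + 4y3 >= 3
    y1, y2, y3 >= 0

Solving the primal: x* = (4, 6.5).
  primal value c^T x* = 31.5.
Solving the dual: y* = (2.25, 0, 0.75).
  dual value b^T y* = 31.5.
Strong duality: c^T x* = b^T y*. Confirmed.

31.5


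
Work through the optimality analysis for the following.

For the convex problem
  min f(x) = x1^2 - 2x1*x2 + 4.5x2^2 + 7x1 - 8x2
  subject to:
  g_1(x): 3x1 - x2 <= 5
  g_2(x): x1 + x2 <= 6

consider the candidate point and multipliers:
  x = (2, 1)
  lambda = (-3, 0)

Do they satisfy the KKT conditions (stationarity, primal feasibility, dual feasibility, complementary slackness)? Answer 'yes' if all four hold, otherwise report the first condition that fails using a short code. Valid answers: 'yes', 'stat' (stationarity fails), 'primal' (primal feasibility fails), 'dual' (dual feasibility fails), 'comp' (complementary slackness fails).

Gradient of f: grad f(x) = Q x + c = (9, -3)
Constraint values g_i(x) = a_i^T x - b_i:
  g_1((2, 1)) = 0
  g_2((2, 1)) = -3
Stationarity residual: grad f(x) + sum_i lambda_i a_i = (0, 0)
  -> stationarity OK
Primal feasibility (all g_i <= 0): OK
Dual feasibility (all lambda_i >= 0): FAILS
Complementary slackness (lambda_i * g_i(x) = 0 for all i): OK

Verdict: the first failing condition is dual_feasibility -> dual.

dual


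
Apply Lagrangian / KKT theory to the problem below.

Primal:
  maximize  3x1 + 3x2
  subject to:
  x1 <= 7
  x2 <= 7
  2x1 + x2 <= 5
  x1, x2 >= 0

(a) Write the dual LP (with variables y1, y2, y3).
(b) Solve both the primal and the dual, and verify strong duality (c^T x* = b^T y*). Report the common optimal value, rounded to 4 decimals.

The standard primal-dual pair for 'max c^T x s.t. A x <= b, x >= 0' is:
  Dual:  min b^T y  s.t.  A^T y >= c,  y >= 0.

So the dual LP is:
  minimize  7y1 + 7y2 + 5y3
  subject to:
    y1 + 2y3 >= 3
    y2 + y3 >= 3
    y1, y2, y3 >= 0

Solving the primal: x* = (0, 5).
  primal value c^T x* = 15.
Solving the dual: y* = (0, 0, 3).
  dual value b^T y* = 15.
Strong duality: c^T x* = b^T y*. Confirmed.

15


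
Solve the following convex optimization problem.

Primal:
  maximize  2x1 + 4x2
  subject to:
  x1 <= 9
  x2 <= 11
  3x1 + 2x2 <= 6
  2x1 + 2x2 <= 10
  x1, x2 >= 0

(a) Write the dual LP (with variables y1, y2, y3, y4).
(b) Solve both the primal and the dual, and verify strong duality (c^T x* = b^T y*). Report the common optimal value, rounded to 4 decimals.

The standard primal-dual pair for 'max c^T x s.t. A x <= b, x >= 0' is:
  Dual:  min b^T y  s.t.  A^T y >= c,  y >= 0.

So the dual LP is:
  minimize  9y1 + 11y2 + 6y3 + 10y4
  subject to:
    y1 + 3y3 + 2y4 >= 2
    y2 + 2y3 + 2y4 >= 4
    y1, y2, y3, y4 >= 0

Solving the primal: x* = (0, 3).
  primal value c^T x* = 12.
Solving the dual: y* = (0, 0, 2, 0).
  dual value b^T y* = 12.
Strong duality: c^T x* = b^T y*. Confirmed.

12


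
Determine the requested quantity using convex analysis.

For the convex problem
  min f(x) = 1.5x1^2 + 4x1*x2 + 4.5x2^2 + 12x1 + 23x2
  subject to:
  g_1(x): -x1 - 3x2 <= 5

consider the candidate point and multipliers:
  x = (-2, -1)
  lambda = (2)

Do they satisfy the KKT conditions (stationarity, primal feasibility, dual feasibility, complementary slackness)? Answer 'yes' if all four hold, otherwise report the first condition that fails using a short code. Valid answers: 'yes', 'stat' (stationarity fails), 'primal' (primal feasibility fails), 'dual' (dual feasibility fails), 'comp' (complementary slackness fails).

Gradient of f: grad f(x) = Q x + c = (2, 6)
Constraint values g_i(x) = a_i^T x - b_i:
  g_1((-2, -1)) = 0
Stationarity residual: grad f(x) + sum_i lambda_i a_i = (0, 0)
  -> stationarity OK
Primal feasibility (all g_i <= 0): OK
Dual feasibility (all lambda_i >= 0): OK
Complementary slackness (lambda_i * g_i(x) = 0 for all i): OK

Verdict: yes, KKT holds.

yes
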